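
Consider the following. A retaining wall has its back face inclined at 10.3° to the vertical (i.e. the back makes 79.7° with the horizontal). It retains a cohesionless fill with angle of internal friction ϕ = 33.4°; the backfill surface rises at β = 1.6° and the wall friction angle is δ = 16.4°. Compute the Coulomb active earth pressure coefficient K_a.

0.349

K_a = sin²(α+φ) / [sin²α · sin(α−δ) · (1 + √{sin(φ+δ)sin(φ−β) / (sin(α−δ)sin(α+β))})²].
With α = 79.7°, φ = 33.4°, δ = 16.4°, β = 1.6°: K_a = 0.3487.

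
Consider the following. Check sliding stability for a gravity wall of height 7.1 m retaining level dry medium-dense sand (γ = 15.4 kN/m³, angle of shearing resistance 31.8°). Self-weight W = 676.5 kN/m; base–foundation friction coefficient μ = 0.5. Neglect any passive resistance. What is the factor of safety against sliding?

2.81

K_a = tan²(45° − 31.8°/2) = 0.3098.
P_a = ½K_aγH² = 0.5×0.3098×15.4×7.1² = 120.2 kN/m, acting at H/3 = 2.367 m above the base.
FS_sliding = μW / P_a = 0.5×676.5 / 120.2 = 2.813.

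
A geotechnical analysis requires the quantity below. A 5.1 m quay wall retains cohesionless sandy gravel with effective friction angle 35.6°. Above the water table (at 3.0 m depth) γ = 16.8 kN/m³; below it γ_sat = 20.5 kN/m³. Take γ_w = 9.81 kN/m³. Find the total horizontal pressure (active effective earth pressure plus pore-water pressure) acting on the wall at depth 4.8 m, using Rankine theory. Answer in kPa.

36.1 kPa

K_a = (1 − sin φ)/(1 + sin φ) = 0.2641.
γ' = 20.5 − 9.81 = 10.69 kN/m³.
Effective vertical stress at 4.8 m: σ'_v = 16.8×3.0 + 10.69×1.80 = 69.64 kPa.
σ'_h = K_a σ'_v = 0.2641 × 69.64 = 18.39 kPa; u = γ_w × 1.80 = 17.66 kPa.
Total σ_h = 18.39 + 17.66 = 36.05 kPa.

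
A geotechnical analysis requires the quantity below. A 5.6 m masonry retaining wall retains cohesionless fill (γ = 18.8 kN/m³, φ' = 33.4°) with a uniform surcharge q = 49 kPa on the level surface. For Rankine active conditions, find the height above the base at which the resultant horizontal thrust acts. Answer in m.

2.32 m

K_a = 0.2899.
Triangular part P₁ = ½K_aγH² = 85.46 at H/3 = 1.867 m; rectangular part P₂ = K_a q H = 79.55 at H/2 = 2.800 m.
ȳ = (P₁·1.867 + P₂·2.800)/(P₁+P₂) = 2.317 m.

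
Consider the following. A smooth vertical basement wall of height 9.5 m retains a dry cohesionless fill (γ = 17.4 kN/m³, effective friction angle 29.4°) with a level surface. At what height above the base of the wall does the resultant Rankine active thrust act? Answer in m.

K_a = 0.3415.
The pressure distribution is triangular, so the resultant acts at H/3 above the base = 9.5/3 = 3.167 m.

3.17 m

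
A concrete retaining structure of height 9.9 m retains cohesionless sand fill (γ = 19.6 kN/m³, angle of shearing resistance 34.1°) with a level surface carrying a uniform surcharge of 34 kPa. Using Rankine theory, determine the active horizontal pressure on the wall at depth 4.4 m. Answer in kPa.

33.9 kPa

K_a = (1 − sin φ)/(1 + sin φ) = 0.2815.
σ_v = γz + q = 19.6 × 4.4 + 34 = 120.2 kPa.
σ_h = K_a σ_v = 0.2815 × 120.2 = 33.85 kPa.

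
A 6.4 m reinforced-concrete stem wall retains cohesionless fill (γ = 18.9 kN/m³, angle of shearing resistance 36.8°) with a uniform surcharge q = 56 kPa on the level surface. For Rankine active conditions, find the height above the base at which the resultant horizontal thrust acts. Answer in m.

K_a = 0.2508.
Triangular part P₁ = ½K_aγH² = 97.06 at H/3 = 2.133 m; rectangular part P₂ = K_a q H = 89.87 at H/2 = 3.200 m.
ȳ = (P₁·2.133 + P₂·3.200)/(P₁+P₂) = 2.646 m.

2.65 m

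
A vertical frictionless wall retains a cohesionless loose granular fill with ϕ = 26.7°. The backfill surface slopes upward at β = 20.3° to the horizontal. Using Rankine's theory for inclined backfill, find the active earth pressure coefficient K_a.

K_a = cos β · (cos β − √(cos²β − cos²φ)) / (cos β + √(cos²β − cos²φ)).
cos β = 0.9379, cos φ = 0.8934, √(cos²β − cos²φ) = 0.2855.
K_a = 0.9379 × (0.9379 − 0.2855)/(0.9379 + 0.2855) = 0.5001.

0.500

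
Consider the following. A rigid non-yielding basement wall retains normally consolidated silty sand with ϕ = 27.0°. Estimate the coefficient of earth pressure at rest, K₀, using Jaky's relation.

K₀ = 1 − sin φ' = 1 − sin 27.0° = 0.5460.

0.546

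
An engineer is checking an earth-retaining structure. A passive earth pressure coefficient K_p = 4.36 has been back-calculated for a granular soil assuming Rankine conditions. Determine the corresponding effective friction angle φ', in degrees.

38.8°

K_p = (1+sin φ)/(1−sin φ) ⇒ sin φ = (K_p − 1)/(K_p + 1) = 0.6269.
φ = arcsin(0.6269) = 38.82°.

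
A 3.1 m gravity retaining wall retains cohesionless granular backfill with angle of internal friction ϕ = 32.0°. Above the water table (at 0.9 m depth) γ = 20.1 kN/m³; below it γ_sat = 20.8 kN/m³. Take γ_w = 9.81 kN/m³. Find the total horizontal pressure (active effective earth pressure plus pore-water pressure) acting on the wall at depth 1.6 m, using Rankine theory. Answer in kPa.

14.8 kPa

K_a = (1 − sin φ)/(1 + sin φ) = 0.3073.
γ' = 20.8 − 9.81 = 10.99 kN/m³.
Effective vertical stress at 1.6 m: σ'_v = 20.1×0.9 + 10.99×0.700 = 25.78 kPa.
σ'_h = K_a σ'_v = 0.3073 × 25.78 = 7.922 kPa; u = γ_w × 0.700 = 6.867 kPa.
Total σ_h = 7.922 + 6.867 = 14.79 kPa.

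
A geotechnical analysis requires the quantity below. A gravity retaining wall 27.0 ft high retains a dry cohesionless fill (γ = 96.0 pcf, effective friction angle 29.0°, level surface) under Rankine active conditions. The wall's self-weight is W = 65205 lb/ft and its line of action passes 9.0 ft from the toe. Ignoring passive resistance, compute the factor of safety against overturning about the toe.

5.37

K_a = tan²(45° − 29.0°/2) = 0.3470.
P_a = ½K_aγH² = 0.5×0.3470×96.0×27.0² = 12140 lb/ft, acting at H/3 = 9.000 ft above the base.
Overturning moment M_o = P_a × H/3 = 12140 × 9.000 = 109300.
Resisting moment M_r = W × 9.0 = 65205 × 9.0 = 586800.
FS_overturning = M_r/M_o = 586800/109300 = 5.371.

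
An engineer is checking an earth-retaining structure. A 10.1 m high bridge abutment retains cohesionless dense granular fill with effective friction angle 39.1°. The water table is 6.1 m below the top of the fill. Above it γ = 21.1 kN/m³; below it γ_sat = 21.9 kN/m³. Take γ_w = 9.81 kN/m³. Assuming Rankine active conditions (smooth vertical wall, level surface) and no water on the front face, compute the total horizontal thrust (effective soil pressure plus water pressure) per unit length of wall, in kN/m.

306 kN/m

K_a = tan²(45° − φ/2) = 0.2265.
γ' = 21.9 − 9.81 = 12.09 kN/m³. Depth below WT = 4.0 m.
σ'_h at WT = K_a γ d_w = 29.15 kPa; at base = 29.15 + K_a γ' × 4.0 = 40.10 kPa.
P₁ (0–6.1 m) = ½×29.15×6.1 = 88.91. P₂ (6.1–10.1 m) = ½(29.15+40.10)×4.0 = 138.5.
P_w = ½ γ_w h₂² = 0.5×9.81×4.0² = 78.48. Total = 88.91+138.5+78.48 = 305.9 kN/m.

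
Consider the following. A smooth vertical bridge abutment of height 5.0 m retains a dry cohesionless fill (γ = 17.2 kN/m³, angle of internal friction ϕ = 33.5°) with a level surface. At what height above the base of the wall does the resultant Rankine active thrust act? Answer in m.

1.67 m

K_a = 0.2887.
The pressure distribution is triangular, so the resultant acts at H/3 above the base = 5.0/3 = 1.667 m.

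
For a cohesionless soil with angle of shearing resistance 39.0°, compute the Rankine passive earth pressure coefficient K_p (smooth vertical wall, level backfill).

K_p = (1 + sin φ)/(1 − sin φ) = tan²(45° + 39.0°/2) = 4.395.

4.40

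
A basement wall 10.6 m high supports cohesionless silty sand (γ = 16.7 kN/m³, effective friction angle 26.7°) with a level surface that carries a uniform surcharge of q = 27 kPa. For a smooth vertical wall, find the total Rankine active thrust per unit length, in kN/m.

465 kN/m

K_a = tan²(45° − φ/2) = 0.3800.
Soil triangle: ½ K_a γ H² = 0.5×0.3800×16.7×10.6² = 356.5 kN/m.
Surcharge rectangle: K_a q H = 0.3800×27×10.6 = 108.7 kN/m.
Total = 356.5 + 108.7 = 465.2 kN/m.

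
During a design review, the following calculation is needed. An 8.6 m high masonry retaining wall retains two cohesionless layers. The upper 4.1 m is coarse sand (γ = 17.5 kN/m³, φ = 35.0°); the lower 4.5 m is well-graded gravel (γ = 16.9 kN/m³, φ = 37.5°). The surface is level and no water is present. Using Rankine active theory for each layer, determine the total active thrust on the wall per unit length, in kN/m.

160 kN/m

K_a1 = tan²(45°−35.0°/2) = 0.2710; K_a2 = tan²(45°−37.5°/2) = 0.2432.
Layer 1: σ at base = K_a1 γ₁ h₁ = 19.44 kPa; P₁ = ½×19.44×4.1 = 39.86.
Layer 2: σ_v at top = γ₁h₁ = 71.75; σ_h top = K_a2×71.75 = 17.45; σ_h base = K_a2×(71.75+16.9×4.5) = 35.94.
P₂ = ½(17.45+35.94)×4.5 = 120.1. Total P_a = 39.86+120.1 = 160.0 kN/m.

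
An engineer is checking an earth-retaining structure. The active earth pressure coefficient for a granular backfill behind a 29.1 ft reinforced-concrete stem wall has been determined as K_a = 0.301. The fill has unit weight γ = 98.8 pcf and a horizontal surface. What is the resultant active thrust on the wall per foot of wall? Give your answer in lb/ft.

12600 lb/ft

P = ½ K_a γ H² = 0.5 × 0.301 × 98.8 × 29.1² = 12590 lb/ft.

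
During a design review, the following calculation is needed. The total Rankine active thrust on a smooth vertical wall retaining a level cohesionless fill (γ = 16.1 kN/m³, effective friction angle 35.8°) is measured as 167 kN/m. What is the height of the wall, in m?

K_a = 0.2619. P_a = ½ K_a γ H² ⇒ H = √(2P_a/(K_a γ)).
H = √(2×167/(0.2619×16.1)) = 8.901 m.

8.90 m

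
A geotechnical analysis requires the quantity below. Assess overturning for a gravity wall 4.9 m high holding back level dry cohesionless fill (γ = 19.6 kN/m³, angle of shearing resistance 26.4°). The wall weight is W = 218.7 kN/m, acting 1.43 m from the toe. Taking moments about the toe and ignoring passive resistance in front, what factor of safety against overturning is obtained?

K_a = tan²(45° − 26.4°/2) = 0.3844.
P_a = ½K_aγH² = 0.5×0.3844×19.6×4.9² = 90.46 kN/m, acting at H/3 = 1.633 m above the base.
Overturning moment M_o = P_a × H/3 = 90.46 × 1.633 = 147.7.
Resisting moment M_r = W × 1.43 = 218.7 × 1.43 = 312.7.
FS_overturning = M_r/M_o = 312.7/147.7 = 2.117.

2.12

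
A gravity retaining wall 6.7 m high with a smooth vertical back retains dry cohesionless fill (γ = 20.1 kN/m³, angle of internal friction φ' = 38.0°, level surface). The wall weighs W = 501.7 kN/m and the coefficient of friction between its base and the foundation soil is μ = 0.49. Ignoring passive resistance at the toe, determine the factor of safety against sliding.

2.29

K_a = tan²(45° − 38.0°/2) = 0.2379.
P_a = ½K_aγH² = 0.5×0.2379×20.1×6.7² = 107.3 kN/m, acting at H/3 = 2.233 m above the base.
FS_sliding = μW / P_a = 0.49×501.7 / 107.3 = 2.291.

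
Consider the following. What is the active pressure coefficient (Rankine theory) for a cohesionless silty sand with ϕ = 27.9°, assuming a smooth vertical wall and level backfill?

0.362

K_a = tan²(45° − φ/2) = tan²(31.05°) = 0.3625.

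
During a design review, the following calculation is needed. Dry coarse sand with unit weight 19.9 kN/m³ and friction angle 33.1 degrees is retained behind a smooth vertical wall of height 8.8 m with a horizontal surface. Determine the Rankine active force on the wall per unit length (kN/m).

K_a = tan²(45° − φ/2) = 0.2936.
P_a = ½ K_a γ H² = 0.5 × 0.2936 × 19.9 × 8.8² = 226.2 kN/m.

226 kN/m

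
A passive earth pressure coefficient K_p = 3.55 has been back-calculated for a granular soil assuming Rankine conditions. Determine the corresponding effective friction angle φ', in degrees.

34.1°

K_p = (1+sin φ)/(1−sin φ) ⇒ sin φ = (K_p − 1)/(K_p + 1) = 0.5604.
φ = arcsin(0.5604) = 34.09°.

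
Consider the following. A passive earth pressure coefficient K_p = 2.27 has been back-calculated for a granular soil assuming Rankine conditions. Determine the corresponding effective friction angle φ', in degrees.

K_p = (1+sin φ)/(1−sin φ) ⇒ sin φ = (K_p − 1)/(K_p + 1) = 0.3884.
φ = arcsin(0.3884) = 22.85°.

22.9°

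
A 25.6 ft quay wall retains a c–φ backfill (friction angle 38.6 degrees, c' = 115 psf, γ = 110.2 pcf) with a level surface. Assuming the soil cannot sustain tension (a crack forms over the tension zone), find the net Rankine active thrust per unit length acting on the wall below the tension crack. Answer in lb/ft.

5770 lb/ft

K_a = 0.2316; √K_a = 0.4813.
Tension-crack depth z_c = 2c/(γ√K_a) = 2×115/(110.2×0.4813) = 4.337 ft.
σ_a at base = K_a γ H − 2c√K_a = 0.2316×110.2×25.6 − 2×115×0.4813 = 542.7 psf.
P_a = ½ × 542.7 × (H − z_c) = 0.5×542.7×21.26 = 5770 lb/ft.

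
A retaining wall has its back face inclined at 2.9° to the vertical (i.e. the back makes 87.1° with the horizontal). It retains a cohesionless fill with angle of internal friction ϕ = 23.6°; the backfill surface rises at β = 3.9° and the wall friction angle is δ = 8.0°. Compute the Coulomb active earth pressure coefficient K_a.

K_a = sin²(α+φ) / [sin²α · sin(α−δ) · (1 + √{sin(φ+δ)sin(φ−β) / (sin(α−δ)sin(α+β))})²].
With α = 87.1°, φ = 23.6°, δ = 8.0°, β = 3.9°: K_a = 0.4405.

0.440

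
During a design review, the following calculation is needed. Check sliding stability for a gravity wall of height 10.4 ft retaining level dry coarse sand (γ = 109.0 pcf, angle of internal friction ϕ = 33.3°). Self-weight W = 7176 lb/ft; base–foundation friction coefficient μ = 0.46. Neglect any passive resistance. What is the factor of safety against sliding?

1.92

K_a = tan²(45° − 33.3°/2) = 0.2911.
P_a = ½K_aγH² = 0.5×0.2911×109.0×10.4² = 1716 lb/ft, acting at H/3 = 3.467 ft above the base.
FS_sliding = μW / P_a = 0.46×7176 / 1716 = 1.923.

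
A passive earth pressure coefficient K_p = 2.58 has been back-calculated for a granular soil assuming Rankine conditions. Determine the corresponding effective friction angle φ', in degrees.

K_p = (1+sin φ)/(1−sin φ) ⇒ sin φ = (K_p − 1)/(K_p + 1) = 0.4413.
φ = arcsin(0.4413) = 26.19°.

26.2°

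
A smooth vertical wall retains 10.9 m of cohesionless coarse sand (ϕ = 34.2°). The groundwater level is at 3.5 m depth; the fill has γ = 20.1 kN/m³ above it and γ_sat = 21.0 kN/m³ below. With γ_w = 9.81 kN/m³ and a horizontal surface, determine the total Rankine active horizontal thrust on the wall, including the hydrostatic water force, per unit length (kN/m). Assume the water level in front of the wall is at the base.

535 kN/m

K_a = tan²(45° − φ/2) = 0.2803.
γ' = 21.0 − 9.81 = 11.19 kN/m³. Depth below WT = 7.4 m.
σ'_h at WT = K_a γ d_w = 19.72 kPa; at base = 19.72 + K_a γ' × 7.4 = 42.94 kPa.
P₁ (0–3.5 m) = ½×19.72×3.5 = 34.51. P₂ (3.5–10.9 m) = ½(19.72+42.94)×7.4 = 231.8.
P_w = ½ γ_w h₂² = 0.5×9.81×7.4² = 268.6. Total = 34.51+231.8+268.6 = 534.9 kN/m.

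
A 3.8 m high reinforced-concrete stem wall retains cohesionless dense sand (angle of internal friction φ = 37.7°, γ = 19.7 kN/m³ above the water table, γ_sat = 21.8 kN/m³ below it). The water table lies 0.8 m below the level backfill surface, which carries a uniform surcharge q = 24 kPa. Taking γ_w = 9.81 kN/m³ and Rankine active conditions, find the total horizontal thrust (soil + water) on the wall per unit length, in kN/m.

K_a = tan²(45° − φ/2) = 0.2411.
γ' = 21.8 − 9.81 = 11.99 kN/m³. h₂ = H − d_w = 3.0 m.
σ'_h: at surface K_a·q = 5.785; at WT K_a(q+γd_w) = 9.585; at base K_a(q+γd_w+γ'h₂) = 18.26 kPa.
P₁ = ½(5.785+9.585)×0.8 = 6.148; P₂ = ½(9.585+18.26)×3.0 = 41.76; P_w = ½γ_w h₂² = 44.14.
Total = 6.148+41.76+44.14 = 92.05 kN/m.

92.1 kN/m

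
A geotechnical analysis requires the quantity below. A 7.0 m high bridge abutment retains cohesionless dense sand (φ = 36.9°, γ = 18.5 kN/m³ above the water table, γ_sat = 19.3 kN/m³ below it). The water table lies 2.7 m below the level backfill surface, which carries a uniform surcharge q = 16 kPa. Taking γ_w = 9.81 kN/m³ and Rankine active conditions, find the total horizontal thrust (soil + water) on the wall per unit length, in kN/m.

211 kN/m

K_a = tan²(45° − φ/2) = 0.2497.
γ' = 19.3 − 9.81 = 9.490 kN/m³. h₂ = H − d_w = 4.3 m.
σ'_h: at surface K_a·q = 3.995; at WT K_a(q+γd_w) = 16.47; at base K_a(q+γd_w+γ'h₂) = 26.65 kPa.
P₁ = ½(3.995+16.47)×2.7 = 27.62; P₂ = ½(16.47+26.65)×4.3 = 92.71; P_w = ½γ_w h₂² = 90.69.
Total = 27.62+92.71+90.69 = 211.0 kN/m.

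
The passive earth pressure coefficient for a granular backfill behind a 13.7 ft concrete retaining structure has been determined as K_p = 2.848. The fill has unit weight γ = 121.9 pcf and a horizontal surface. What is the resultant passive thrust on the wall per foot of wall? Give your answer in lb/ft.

32600 lb/ft

P = ½ K_p γ H² = 0.5 × 2.848 × 121.9 × 13.7² = 32580 lb/ft.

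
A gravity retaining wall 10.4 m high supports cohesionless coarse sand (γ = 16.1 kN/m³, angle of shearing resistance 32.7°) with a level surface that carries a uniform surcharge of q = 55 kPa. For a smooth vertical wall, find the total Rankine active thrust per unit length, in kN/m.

431 kN/m

K_a = tan²(45° − φ/2) = 0.2985.
Soil triangle: ½ K_a γ H² = 0.5×0.2985×16.1×10.4² = 259.9 kN/m.
Surcharge rectangle: K_a q H = 0.2985×55×10.4 = 170.7 kN/m.
Total = 259.9 + 170.7 = 430.6 kN/m.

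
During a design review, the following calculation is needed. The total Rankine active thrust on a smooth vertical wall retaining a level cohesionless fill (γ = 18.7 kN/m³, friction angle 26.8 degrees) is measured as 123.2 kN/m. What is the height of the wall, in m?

5.90 m

K_a = 0.3785. P_a = ½ K_a γ H² ⇒ H = √(2P_a/(K_a γ)).
H = √(2×123.2/(0.3785×18.7)) = 5.900 m.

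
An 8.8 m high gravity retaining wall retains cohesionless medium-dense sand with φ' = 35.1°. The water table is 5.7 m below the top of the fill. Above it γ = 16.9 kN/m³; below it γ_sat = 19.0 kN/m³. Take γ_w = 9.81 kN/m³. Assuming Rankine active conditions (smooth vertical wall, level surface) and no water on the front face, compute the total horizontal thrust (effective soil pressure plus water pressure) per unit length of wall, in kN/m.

K_a = tan²(45° − φ/2) = 0.2698.
γ' = 19.0 − 9.81 = 9.190 kN/m³. Depth below WT = 3.1 m.
σ'_h at WT = K_a γ d_w = 25.99 kPa; at base = 25.99 + K_a γ' × 3.1 = 33.68 kPa.
P₁ (0–5.7 m) = ½×25.99×5.7 = 74.08. P₂ (5.7–8.8 m) = ½(25.99+33.68)×3.1 = 92.49.
P_w = ½ γ_w h₂² = 0.5×9.81×3.1² = 47.14. Total = 74.08+92.49+47.14 = 213.7 kN/m.

214 kN/m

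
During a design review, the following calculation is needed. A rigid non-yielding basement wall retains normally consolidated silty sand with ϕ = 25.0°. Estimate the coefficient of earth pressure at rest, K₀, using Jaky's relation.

K₀ = 1 − sin φ' = 1 − sin 25.0° = 0.5774.

0.577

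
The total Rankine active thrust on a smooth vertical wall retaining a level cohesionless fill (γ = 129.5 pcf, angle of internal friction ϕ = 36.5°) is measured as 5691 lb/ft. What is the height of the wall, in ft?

18.6 ft

K_a = 0.2541. P_a = ½ K_a γ H² ⇒ H = √(2P_a/(K_a γ)).
H = √(2×5691/(0.2541×129.5)) = 18.60 ft.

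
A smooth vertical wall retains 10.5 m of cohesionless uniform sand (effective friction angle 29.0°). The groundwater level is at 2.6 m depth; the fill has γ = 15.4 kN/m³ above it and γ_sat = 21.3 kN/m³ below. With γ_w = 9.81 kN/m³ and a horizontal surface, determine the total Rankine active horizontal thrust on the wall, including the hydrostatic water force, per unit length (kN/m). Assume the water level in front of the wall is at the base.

K_a = tan²(45° − φ/2) = 0.3470.
γ' = 21.3 − 9.81 = 11.49 kN/m³. Depth below WT = 7.9 m.
σ'_h at WT = K_a γ d_w = 13.89 kPa; at base = 13.89 + K_a γ' × 7.9 = 45.39 kPa.
P₁ (0–2.6 m) = ½×13.89×2.6 = 18.06. P₂ (2.6–10.5 m) = ½(13.89+45.39)×7.9 = 234.2.
P_w = ½ γ_w h₂² = 0.5×9.81×7.9² = 306.1. Total = 18.06+234.2+306.1 = 558.3 kN/m.

558 kN/m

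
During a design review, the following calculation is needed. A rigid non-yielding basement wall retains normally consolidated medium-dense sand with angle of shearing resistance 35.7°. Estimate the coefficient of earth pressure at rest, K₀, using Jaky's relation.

0.416

K₀ = 1 − sin φ' = 1 − sin 35.7° = 0.4165.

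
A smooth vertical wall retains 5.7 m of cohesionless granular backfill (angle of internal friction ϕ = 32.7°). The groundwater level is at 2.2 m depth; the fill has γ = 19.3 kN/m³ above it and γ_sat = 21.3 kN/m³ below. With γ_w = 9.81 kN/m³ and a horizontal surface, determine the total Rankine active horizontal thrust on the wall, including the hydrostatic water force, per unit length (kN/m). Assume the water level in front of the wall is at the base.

K_a = tan²(45° − φ/2) = 0.2985.
γ' = 21.3 − 9.81 = 11.49 kN/m³. Depth below WT = 3.5 m.
σ'_h at WT = K_a γ d_w = 12.67 kPa; at base = 12.67 + K_a γ' × 3.5 = 24.68 kPa.
P₁ (0–2.2 m) = ½×12.67×2.2 = 13.94. P₂ (2.2–5.7 m) = ½(12.67+24.68)×3.5 = 65.37.
P_w = ½ γ_w h₂² = 0.5×9.81×3.5² = 60.09. Total = 13.94+65.37+60.09 = 139.4 kN/m.

139 kN/m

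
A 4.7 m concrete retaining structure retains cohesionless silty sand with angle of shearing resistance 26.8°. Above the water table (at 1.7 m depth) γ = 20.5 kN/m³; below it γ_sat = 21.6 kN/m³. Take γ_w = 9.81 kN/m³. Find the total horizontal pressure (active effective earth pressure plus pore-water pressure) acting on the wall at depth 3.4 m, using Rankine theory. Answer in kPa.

K_a = (1 − sin φ)/(1 + sin φ) = 0.3785.
γ' = 21.6 − 9.81 = 11.79 kN/m³.
Effective vertical stress at 3.4 m: σ'_v = 20.5×1.7 + 11.79×1.70 = 54.89 kPa.
σ'_h = K_a σ'_v = 0.3785 × 54.89 = 20.78 kPa; u = γ_w × 1.70 = 16.68 kPa.
Total σ_h = 20.78 + 16.68 = 37.45 kPa.

37.5 kPa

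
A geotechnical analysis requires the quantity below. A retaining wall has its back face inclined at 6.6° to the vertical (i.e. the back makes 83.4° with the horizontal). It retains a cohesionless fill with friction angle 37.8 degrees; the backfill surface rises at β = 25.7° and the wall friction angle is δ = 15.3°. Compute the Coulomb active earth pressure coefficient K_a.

K_a = sin²(α+φ) / [sin²α · sin(α−δ) · (1 + √{sin(φ+δ)sin(φ−β) / (sin(α−δ)sin(α+β))})²].
With α = 83.4°, φ = 37.8°, δ = 15.3°, β = 25.7°: K_a = 0.3868.

0.387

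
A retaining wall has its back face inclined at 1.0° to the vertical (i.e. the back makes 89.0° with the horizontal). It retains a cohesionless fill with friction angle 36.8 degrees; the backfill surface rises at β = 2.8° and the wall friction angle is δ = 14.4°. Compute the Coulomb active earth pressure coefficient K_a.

0.244

K_a = sin²(α+φ) / [sin²α · sin(α−δ) · (1 + √{sin(φ+δ)sin(φ−β) / (sin(α−δ)sin(α+β))})²].
With α = 89.0°, φ = 36.8°, δ = 14.4°, β = 2.8°: K_a = 0.2440.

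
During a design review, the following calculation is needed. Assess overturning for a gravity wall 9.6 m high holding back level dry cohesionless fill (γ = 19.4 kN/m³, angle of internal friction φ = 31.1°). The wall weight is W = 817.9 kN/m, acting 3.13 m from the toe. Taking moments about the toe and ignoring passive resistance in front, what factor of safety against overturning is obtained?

K_a = tan²(45° − 31.1°/2) = 0.3188.
P_a = ½K_aγH² = 0.5×0.3188×19.4×9.6² = 285.0 kN/m, acting at H/3 = 3.200 m above the base.
Overturning moment M_o = P_a × H/3 = 285.0 × 3.200 = 912.0.
Resisting moment M_r = W × 3.13 = 817.9 × 3.13 = 2560.
FS_overturning = M_r/M_o = 2560/912.0 = 2.807.

2.81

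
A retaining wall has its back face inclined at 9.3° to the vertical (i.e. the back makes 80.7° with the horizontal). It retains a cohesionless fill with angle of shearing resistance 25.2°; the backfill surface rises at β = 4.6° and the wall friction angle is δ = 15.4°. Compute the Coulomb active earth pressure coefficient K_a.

0.463

K_a = sin²(α+φ) / [sin²α · sin(α−δ) · (1 + √{sin(φ+δ)sin(φ−β) / (sin(α−δ)sin(α+β))})²].
With α = 80.7°, φ = 25.2°, δ = 15.4°, β = 4.6°: K_a = 0.4628.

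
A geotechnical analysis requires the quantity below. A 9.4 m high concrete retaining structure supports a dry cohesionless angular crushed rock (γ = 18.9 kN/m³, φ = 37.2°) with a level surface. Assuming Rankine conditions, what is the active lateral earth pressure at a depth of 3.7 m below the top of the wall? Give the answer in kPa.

K_a = (1 − sin φ)/(1 + sin φ) = 0.2464.
σ_h = K_a γ z = 0.2464 × 18.9 × 3.7 = 17.23 kPa.

17.2 kPa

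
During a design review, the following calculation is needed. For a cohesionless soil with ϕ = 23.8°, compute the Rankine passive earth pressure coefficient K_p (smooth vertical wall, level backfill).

2.35

K_p = (1 + sin φ)/(1 − sin φ) = tan²(45° + 23.8°/2) = 2.353.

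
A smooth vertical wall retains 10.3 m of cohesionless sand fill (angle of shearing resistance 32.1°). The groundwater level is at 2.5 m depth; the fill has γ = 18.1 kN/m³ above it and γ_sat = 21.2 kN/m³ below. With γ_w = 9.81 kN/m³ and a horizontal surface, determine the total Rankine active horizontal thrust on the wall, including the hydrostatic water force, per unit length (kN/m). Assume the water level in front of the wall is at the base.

530 kN/m

K_a = tan²(45° − φ/2) = 0.3060.
γ' = 21.2 − 9.81 = 11.39 kN/m³. Depth below WT = 7.8 m.
σ'_h at WT = K_a γ d_w = 13.85 kPa; at base = 13.85 + K_a γ' × 7.8 = 41.03 kPa.
P₁ (0–2.5 m) = ½×13.85×2.5 = 17.31. P₂ (2.5–10.3 m) = ½(13.85+41.03)×7.8 = 214.0.
P_w = ½ γ_w h₂² = 0.5×9.81×7.8² = 298.4. Total = 17.31+214.0+298.4 = 529.8 kN/m.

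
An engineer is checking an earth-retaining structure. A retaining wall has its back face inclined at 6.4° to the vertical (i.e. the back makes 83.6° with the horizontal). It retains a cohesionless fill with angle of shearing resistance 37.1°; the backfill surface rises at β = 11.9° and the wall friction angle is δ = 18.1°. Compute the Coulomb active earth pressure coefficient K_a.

0.313

K_a = sin²(α+φ) / [sin²α · sin(α−δ) · (1 + √{sin(φ+δ)sin(φ−β) / (sin(α−δ)sin(α+β))})²].
With α = 83.6°, φ = 37.1°, δ = 18.1°, β = 11.9°: K_a = 0.3130.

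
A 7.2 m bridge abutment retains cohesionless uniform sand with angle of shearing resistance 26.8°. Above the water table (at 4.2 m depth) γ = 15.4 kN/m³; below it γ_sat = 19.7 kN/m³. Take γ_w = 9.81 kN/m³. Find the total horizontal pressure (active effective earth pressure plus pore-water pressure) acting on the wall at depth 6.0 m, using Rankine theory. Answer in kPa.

K_a = (1 − sin φ)/(1 + sin φ) = 0.3785.
γ' = 19.7 − 9.81 = 9.890 kN/m³.
Effective vertical stress at 6.0 m: σ'_v = 15.4×4.2 + 9.890×1.80 = 82.48 kPa.
σ'_h = K_a σ'_v = 0.3785 × 82.48 = 31.22 kPa; u = γ_w × 1.80 = 17.66 kPa.
Total σ_h = 31.22 + 17.66 = 48.88 kPa.

48.9 kPa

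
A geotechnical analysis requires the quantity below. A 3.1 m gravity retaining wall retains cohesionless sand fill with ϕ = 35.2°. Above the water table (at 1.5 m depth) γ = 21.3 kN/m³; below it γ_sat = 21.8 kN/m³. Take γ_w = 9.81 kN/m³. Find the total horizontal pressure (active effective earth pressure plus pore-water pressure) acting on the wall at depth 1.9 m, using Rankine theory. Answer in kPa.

K_a = (1 − sin φ)/(1 + sin φ) = 0.2687.
γ' = 21.8 − 9.81 = 11.99 kN/m³.
Effective vertical stress at 1.9 m: σ'_v = 21.3×1.5 + 11.99×0.400 = 36.75 kPa.
σ'_h = K_a σ'_v = 0.2687 × 36.75 = 9.873 kPa; u = γ_w × 0.400 = 3.924 kPa.
Total σ_h = 9.873 + 3.924 = 13.80 kPa.

13.8 kPa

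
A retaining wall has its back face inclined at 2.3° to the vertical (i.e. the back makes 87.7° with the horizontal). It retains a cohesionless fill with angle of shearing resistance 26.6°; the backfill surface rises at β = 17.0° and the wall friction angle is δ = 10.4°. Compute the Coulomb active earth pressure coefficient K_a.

0.485

K_a = sin²(α+φ) / [sin²α · sin(α−δ) · (1 + √{sin(φ+δ)sin(φ−β) / (sin(α−δ)sin(α+β))})²].
With α = 87.7°, φ = 26.6°, δ = 10.4°, β = 17.0°: K_a = 0.4850.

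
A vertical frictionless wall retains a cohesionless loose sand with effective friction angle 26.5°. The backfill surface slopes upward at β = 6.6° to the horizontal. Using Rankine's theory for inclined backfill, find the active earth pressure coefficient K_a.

K_a = cos β · (cos β − √(cos²β − cos²φ)) / (cos β + √(cos²β − cos²φ)).
cos β = 0.9934, cos φ = 0.8949, √(cos²β − cos²φ) = 0.4311.
K_a = 0.9934 × (0.9934 − 0.4311)/(0.9934 + 0.4311) = 0.3921.

0.392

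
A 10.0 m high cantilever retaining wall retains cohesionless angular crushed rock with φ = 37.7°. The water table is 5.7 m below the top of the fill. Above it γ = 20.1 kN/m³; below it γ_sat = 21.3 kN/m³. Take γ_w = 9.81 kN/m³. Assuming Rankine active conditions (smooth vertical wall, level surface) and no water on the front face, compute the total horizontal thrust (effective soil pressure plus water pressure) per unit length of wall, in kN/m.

314 kN/m

K_a = tan²(45° − φ/2) = 0.2411.
γ' = 21.3 − 9.81 = 11.49 kN/m³. Depth below WT = 4.3 m.
σ'_h at WT = K_a γ d_w = 27.62 kPa; at base = 27.62 + K_a γ' × 4.3 = 39.53 kPa.
P₁ (0–5.7 m) = ½×27.62×5.7 = 78.71. P₂ (5.7–10.0 m) = ½(27.62+39.53)×4.3 = 144.4.
P_w = ½ γ_w h₂² = 0.5×9.81×4.3² = 90.69. Total = 78.71+144.4+90.69 = 313.8 kN/m.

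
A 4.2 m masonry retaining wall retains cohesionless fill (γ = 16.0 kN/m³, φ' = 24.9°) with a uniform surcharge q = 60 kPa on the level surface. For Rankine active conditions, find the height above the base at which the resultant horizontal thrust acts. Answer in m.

K_a = 0.4074.
Triangular part P₁ = ½K_aγH² = 57.50 at H/3 = 1.400 m; rectangular part P₂ = K_a q H = 102.7 at H/2 = 2.100 m.
ȳ = (P₁·1.400 + P₂·2.100)/(P₁+P₂) = 1.849 m.

1.85 m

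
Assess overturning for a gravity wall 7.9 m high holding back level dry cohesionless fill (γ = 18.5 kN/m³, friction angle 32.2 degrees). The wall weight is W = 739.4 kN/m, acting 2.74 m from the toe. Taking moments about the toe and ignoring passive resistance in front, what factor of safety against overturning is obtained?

K_a = tan²(45° − 32.2°/2) = 0.3047.
P_a = ½K_aγH² = 0.5×0.3047×18.5×7.9² = 175.9 kN/m, acting at H/3 = 2.633 m above the base.
Overturning moment M_o = P_a × H/3 = 175.9 × 2.633 = 463.3.
Resisting moment M_r = W × 2.74 = 739.4 × 2.74 = 2026.
FS_overturning = M_r/M_o = 2026/463.3 = 4.373.

4.37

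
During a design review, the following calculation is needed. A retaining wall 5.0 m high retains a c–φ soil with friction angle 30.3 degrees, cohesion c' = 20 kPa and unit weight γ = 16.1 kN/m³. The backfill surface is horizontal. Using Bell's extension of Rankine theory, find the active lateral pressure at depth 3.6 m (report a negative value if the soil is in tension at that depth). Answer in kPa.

-3.87 kPa

K_a = (1 − sin φ)/(1 + sin φ) = 0.3293.
σ_a = K_a γ z − 2c√K_a = 0.3293×16.1×3.6 − 2×20×0.5739 = -3.867 kPa.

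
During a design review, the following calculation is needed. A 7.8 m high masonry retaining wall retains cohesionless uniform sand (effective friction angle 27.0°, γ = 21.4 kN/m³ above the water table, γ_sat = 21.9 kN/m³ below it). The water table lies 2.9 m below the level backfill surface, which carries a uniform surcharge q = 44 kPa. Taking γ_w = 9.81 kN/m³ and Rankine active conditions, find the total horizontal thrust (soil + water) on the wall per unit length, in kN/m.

K_a = tan²(45° − φ/2) = 0.3755.
γ' = 21.9 − 9.81 = 12.09 kN/m³. h₂ = H − d_w = 4.9 m.
σ'_h: at surface K_a·q = 16.52; at WT K_a(q+γd_w) = 39.83; at base K_a(q+γd_w+γ'h₂) = 62.07 kPa.
P₁ = ½(16.52+39.83)×2.9 = 81.71; P₂ = ½(39.83+62.07)×4.9 = 249.7; P_w = ½γ_w h₂² = 117.8.
Total = 81.71+249.7+117.8 = 449.1 kN/m.

449 kN/m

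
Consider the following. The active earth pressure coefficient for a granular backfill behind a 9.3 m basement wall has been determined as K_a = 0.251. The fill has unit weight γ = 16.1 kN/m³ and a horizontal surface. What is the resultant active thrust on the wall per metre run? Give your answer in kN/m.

175 kN/m

P = ½ K_a γ H² = 0.5 × 0.251 × 16.1 × 9.3² = 174.8 kN/m.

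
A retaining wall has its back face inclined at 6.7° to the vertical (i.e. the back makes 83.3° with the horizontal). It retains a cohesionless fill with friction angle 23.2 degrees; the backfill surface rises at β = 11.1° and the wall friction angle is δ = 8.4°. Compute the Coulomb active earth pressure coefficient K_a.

K_a = sin²(α+φ) / [sin²α · sin(α−δ) · (1 + √{sin(φ+δ)sin(φ−β) / (sin(α−δ)sin(α+β))})²].
With α = 83.3°, φ = 23.2°, δ = 8.4°, β = 11.1°: K_a = 0.5394.

0.539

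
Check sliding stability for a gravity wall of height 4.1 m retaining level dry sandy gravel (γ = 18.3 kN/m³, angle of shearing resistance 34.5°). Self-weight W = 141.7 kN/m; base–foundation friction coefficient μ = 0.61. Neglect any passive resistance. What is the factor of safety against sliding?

K_a = tan²(45° − 34.5°/2) = 0.2768.
P_a = ½K_aγH² = 0.5×0.2768×18.3×4.1² = 42.58 kN/m, acting at H/3 = 1.367 m above the base.
FS_sliding = μW / P_a = 0.61×141.7 / 42.58 = 2.030.

2.03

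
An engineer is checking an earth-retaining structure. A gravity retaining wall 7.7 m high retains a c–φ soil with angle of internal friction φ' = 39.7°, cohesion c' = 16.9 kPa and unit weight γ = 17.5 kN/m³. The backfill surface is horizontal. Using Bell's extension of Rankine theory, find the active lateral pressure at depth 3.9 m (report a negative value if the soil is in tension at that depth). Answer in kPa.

-0.825 kPa

K_a = (1 − sin φ)/(1 + sin φ) = 0.2204.
σ_a = K_a γ z − 2c√K_a = 0.2204×17.5×3.9 − 2×16.9×0.4695 = -0.8248 kPa.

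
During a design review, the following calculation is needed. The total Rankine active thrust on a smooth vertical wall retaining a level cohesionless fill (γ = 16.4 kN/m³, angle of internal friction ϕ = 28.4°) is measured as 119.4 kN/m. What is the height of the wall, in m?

6.40 m

K_a = 0.3554. P_a = ½ K_a γ H² ⇒ H = √(2P_a/(K_a γ)).
H = √(2×119.4/(0.3554×16.4)) = 6.401 m.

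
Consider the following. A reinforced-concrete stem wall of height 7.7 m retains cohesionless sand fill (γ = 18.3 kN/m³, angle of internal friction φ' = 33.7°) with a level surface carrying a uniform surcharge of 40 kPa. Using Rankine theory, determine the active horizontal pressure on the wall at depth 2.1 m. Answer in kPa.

K_a = (1 − sin φ)/(1 + sin φ) = 0.2863.
σ_v = γz + q = 18.3 × 2.1 + 40 = 78.43 kPa.
σ_h = K_a σ_v = 0.2863 × 78.43 = 22.45 kPa.

22.5 kPa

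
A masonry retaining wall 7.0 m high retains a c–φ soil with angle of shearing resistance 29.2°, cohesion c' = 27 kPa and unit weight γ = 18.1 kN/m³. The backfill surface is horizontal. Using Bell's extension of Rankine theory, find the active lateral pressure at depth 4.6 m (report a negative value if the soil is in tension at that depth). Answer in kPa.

-3.02 kPa

K_a = (1 − sin φ)/(1 + sin φ) = 0.3442.
σ_a = K_a γ z − 2c√K_a = 0.3442×18.1×4.6 − 2×27×0.5867 = -3.022 kPa.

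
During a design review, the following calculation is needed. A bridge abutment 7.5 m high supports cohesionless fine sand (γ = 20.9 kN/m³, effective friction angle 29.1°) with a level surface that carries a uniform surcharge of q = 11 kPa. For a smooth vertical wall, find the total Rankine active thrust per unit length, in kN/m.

K_a = tan²(45° − φ/2) = 0.3456.
Soil triangle: ½ K_a γ H² = 0.5×0.3456×20.9×7.5² = 203.1 kN/m.
Surcharge rectangle: K_a q H = 0.3456×11×7.5 = 28.51 kN/m.
Total = 203.1 + 28.51 = 231.7 kN/m.

232 kN/m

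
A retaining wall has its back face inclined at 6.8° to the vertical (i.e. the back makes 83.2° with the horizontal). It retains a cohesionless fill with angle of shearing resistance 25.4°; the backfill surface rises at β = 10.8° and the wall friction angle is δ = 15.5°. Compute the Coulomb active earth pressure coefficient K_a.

K_a = sin²(α+φ) / [sin²α · sin(α−δ) · (1 + √{sin(φ+δ)sin(φ−β) / (sin(α−δ)sin(α+β))})²].
With α = 83.2°, φ = 25.4°, δ = 15.5°, β = 10.8°: K_a = 0.4864.

0.486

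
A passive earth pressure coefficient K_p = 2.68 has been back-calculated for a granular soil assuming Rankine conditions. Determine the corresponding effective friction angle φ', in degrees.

K_p = (1+sin φ)/(1−sin φ) ⇒ sin φ = (K_p − 1)/(K_p + 1) = 0.4565.
φ = arcsin(0.4565) = 27.16°.

27.2°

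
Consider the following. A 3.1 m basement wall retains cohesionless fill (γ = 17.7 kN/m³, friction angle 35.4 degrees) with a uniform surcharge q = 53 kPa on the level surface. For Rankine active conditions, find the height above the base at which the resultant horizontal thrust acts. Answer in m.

1.37 m

K_a = 0.2664.
Triangular part P₁ = ½K_aγH² = 22.66 at H/3 = 1.033 m; rectangular part P₂ = K_a q H = 43.77 at H/2 = 1.550 m.
ȳ = (P₁·1.033 + P₂·1.550)/(P₁+P₂) = 1.374 m.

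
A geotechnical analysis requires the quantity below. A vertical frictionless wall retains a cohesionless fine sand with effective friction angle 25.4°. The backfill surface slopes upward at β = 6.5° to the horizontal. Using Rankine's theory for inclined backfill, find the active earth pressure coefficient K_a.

0.409

K_a = cos β · (cos β − √(cos²β − cos²φ)) / (cos β + √(cos²β − cos²φ)).
cos β = 0.9936, cos φ = 0.9033, √(cos²β − cos²φ) = 0.4137.
K_a = 0.9936 × (0.9936 − 0.4137)/(0.9936 + 0.4137) = 0.4094.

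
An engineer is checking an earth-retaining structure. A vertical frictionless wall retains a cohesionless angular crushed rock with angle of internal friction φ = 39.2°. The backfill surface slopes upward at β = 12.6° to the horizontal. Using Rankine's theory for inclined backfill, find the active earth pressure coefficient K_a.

K_a = cos β · (cos β − √(cos²β − cos²φ)) / (cos β + √(cos²β − cos²φ)).
cos β = 0.9759, cos φ = 0.7749, √(cos²β − cos²φ) = 0.5932.
K_a = 0.9759 × (0.9759 − 0.5932)/(0.9759 + 0.5932) = 0.2380.

0.238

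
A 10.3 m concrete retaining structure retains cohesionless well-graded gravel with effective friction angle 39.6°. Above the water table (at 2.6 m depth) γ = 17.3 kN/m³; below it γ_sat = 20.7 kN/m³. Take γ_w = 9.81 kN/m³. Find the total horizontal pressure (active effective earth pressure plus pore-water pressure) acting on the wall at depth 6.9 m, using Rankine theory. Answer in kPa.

62.5 kPa

K_a = (1 − sin φ)/(1 + sin φ) = 0.2214.
γ' = 20.7 − 9.81 = 10.89 kN/m³.
Effective vertical stress at 6.9 m: σ'_v = 17.3×2.6 + 10.89×4.30 = 91.81 kPa.
σ'_h = K_a σ'_v = 0.2214 × 91.81 = 20.33 kPa; u = γ_w × 4.30 = 42.18 kPa.
Total σ_h = 20.33 + 42.18 = 62.51 kPa.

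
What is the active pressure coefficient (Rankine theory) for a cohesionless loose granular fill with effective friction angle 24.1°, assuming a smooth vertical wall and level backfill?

K_a = (1 − sin φ)/(1 + sin φ) = (1 − sin 24.1°)/(1 + sin 24.1°) = 0.4201.

0.420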